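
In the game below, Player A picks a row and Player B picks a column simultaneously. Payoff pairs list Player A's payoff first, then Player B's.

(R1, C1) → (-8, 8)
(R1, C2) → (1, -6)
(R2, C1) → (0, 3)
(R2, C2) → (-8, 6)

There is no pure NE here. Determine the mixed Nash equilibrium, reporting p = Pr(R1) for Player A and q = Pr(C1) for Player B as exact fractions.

p = 3/17, q = 9/17

In a mixed NE each player is indifferent between their pure strategies, so the opponent's mix sets the indifference.
Player B indifferent between C1 and C2: p·8 + (1−p)·3 = p·(-6) + (1−p)·6 ⟹ 3 + 5p = 6 + (-12)p ⟹ p = 3/17.
Player A indifferent between R1 and R2: q·(-8) + (1−q)·1 = q·0 + (1−q)·(-8) ⟹ 1 + (-9)q = (-8) + 8q ⟹ q = 9/17.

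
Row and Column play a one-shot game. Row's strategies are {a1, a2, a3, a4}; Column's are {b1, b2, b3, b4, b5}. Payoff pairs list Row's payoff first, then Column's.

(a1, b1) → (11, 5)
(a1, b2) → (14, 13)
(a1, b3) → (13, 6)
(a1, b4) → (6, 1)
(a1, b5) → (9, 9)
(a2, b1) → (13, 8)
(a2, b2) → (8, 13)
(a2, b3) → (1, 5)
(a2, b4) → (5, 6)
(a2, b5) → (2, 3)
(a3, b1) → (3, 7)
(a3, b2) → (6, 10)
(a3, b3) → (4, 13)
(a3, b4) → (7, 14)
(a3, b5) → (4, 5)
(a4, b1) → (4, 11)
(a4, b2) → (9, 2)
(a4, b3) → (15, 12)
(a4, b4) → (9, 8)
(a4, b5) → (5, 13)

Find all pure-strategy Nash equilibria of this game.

A profile is a Nash equilibrium when each player is best-responding to the other.
Row's best responses — vs b1: a2 (payoff 13); vs b2: a1 (payoff 14); vs b3: a4 (payoff 15); vs b4: a4 (payoff 9); vs b5: a1 (payoff 9).
Column's best responses — vs a1: b2 (payoff 13); vs a2: b2 (payoff 13); vs a3: b4 (payoff 14); vs a4: b5 (payoff 13).
The only mutual best response is (a1, b2); neither player gains by switching there.

(a1, b2)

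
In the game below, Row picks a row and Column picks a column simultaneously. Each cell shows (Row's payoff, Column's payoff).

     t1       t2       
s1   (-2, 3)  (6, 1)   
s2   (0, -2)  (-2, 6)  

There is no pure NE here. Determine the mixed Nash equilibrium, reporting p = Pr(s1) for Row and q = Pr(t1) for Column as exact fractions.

p = 4/5, q = 4/5

In a mixed NE each player is indifferent between their pure strategies, so the opponent's mix sets the indifference.
Column indifferent between t1 and t2: p·3 + (1−p)·(-2) = p·1 + (1−p)·6 ⟹ (-2) + 5p = 6 + (-5)p ⟹ p = 4/5.
Row indifferent between s1 and s2: q·(-2) + (1−q)·6 = q·0 + (1−q)·(-2) ⟹ 6 + (-8)q = (-2) + 2q ⟹ q = 4/5.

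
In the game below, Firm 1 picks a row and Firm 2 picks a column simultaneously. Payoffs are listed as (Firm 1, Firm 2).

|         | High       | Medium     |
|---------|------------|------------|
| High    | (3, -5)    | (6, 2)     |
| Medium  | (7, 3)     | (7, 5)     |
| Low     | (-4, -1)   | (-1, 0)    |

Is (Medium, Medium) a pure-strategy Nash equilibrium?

Holding Firm 2 at Medium: Firm 1 gets 7 from Medium, versus 6 from High, -1 from Low. No profitable deviation for Firm 1.
Holding Firm 1 at Medium: Firm 2 gets 5 from Medium, versus 3 from High. No profitable deviation for Firm 2 either.

Yes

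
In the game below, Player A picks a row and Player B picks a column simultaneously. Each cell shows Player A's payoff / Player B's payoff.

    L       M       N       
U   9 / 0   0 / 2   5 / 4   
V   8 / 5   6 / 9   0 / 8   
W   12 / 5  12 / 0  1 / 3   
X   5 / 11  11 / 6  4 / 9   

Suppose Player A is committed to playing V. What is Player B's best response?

M

With Player A fixed at V, Player B's payoffs are: L → 5, M → 9, N → 8.
The maximum is 9, achieved by M.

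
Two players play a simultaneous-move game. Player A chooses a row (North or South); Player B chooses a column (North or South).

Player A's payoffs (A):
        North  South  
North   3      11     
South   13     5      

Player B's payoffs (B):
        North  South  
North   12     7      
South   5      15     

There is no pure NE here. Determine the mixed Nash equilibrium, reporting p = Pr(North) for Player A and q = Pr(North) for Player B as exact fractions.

In a mixed NE each player is indifferent between their pure strategies, so the opponent's mix sets the indifference.
Player B indifferent between North and South: p·12 + (1−p)·5 = p·7 + (1−p)·15 ⟹ 5 + 7p = 15 + (-8)p ⟹ p = 2/3.
Player A indifferent between North and South: q·3 + (1−q)·11 = q·13 + (1−q)·5 ⟹ 11 + (-8)q = 5 + 8q ⟹ q = 3/8.

p = 2/3, q = 3/8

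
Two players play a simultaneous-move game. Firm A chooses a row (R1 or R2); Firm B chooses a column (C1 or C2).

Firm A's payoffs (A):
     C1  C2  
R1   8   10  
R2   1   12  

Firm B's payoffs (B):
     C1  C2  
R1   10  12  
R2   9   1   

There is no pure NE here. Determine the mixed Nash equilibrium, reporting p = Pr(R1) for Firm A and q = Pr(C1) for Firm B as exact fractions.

p = 4/5, q = 2/9

In a mixed NE each player is indifferent between their pure strategies, so the opponent's mix sets the indifference.
Firm B indifferent between C1 and C2: p·10 + (1−p)·9 = p·12 + (1−p)·1 ⟹ 9 + 1p = 1 + 11p ⟹ p = 4/5.
Firm A indifferent between R1 and R2: q·8 + (1−q)·10 = q·1 + (1−q)·12 ⟹ 10 + (-2)q = 12 + (-11)q ⟹ q = 2/9.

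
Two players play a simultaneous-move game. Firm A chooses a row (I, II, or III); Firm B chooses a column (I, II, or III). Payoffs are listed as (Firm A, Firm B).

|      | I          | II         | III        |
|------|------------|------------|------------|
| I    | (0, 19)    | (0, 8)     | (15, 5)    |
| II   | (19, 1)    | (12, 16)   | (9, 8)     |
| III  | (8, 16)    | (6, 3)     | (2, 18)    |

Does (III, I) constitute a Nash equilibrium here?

Holding Firm B at I: Firm A gets 8 from III but could get 19 by switching to II. Firm A has a profitable deviation.

No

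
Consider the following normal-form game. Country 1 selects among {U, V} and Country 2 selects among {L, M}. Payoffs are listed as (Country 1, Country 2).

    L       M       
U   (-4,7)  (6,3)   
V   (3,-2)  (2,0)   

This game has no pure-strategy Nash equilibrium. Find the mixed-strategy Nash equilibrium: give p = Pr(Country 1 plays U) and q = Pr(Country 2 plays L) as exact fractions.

In a mixed NE each player is indifferent between their pure strategies, so the opponent's mix sets the indifference.
Country 2 indifferent between L and M: p·7 + (1−p)·(-2) = p·3 + (1−p)·0 ⟹ (-2) + 9p = 0 + 3p ⟹ p = 1/3.
Country 1 indifferent between U and V: q·(-4) + (1−q)·6 = q·3 + (1−q)·2 ⟹ 6 + (-10)q = 2 + 1q ⟹ q = 4/11.

p = 1/3, q = 4/11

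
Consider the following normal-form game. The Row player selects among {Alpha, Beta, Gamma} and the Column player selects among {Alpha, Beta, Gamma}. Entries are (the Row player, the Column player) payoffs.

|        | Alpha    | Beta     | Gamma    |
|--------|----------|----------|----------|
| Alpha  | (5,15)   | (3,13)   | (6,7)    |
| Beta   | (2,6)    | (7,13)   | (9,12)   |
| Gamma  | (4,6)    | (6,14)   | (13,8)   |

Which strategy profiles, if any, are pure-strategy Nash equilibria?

(Alpha, Alpha) and (Beta, Beta)

A profile is a Nash equilibrium when each player is best-responding to the other.
The Row player's best responses — vs Alpha: Alpha (payoff 5); vs Beta: Beta (payoff 7); vs Gamma: Gamma (payoff 13).
The Column player's best responses — vs Alpha: Alpha (payoff 15); vs Beta: Beta (payoff 13); vs Gamma: Beta (payoff 14).
Mutual best responses occur at (Alpha, Alpha) and (Beta, Beta); at each, neither player gains by switching.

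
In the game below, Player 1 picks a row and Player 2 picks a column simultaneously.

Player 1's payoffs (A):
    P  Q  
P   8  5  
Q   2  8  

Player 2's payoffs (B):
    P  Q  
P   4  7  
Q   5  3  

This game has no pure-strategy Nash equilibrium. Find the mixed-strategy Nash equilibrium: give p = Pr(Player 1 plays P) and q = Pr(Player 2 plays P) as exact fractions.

p = 2/5, q = 1/3

Each player's mixing probability is pinned down by making the *other* player indifferent.
Player 2 indifferent between P and Q: p·4 + (1−p)·5 = p·7 + (1−p)·3 ⟹ 5 + (-1)p = 3 + 4p ⟹ p = 2/5.
Player 1 indifferent between P and Q: q·8 + (1−q)·5 = q·2 + (1−q)·8 ⟹ 5 + 3q = 8 + (-6)q ⟹ q = 1/3.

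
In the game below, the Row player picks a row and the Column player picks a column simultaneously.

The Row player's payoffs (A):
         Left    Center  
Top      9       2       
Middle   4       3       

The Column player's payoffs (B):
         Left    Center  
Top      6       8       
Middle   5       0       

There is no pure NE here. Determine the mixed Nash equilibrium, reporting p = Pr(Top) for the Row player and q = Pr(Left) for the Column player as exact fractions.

p = 5/7, q = 1/6

Each player's mixing probability is pinned down by making the *other* player indifferent.
The Column player indifferent between Left and Center: p·6 + (1−p)·5 = p·8 + (1−p)·0 ⟹ 5 + 1p = 0 + 8p ⟹ p = 5/7.
The Row player indifferent between Top and Middle: q·9 + (1−q)·2 = q·4 + (1−q)·3 ⟹ 2 + 7q = 3 + 1q ⟹ q = 1/6.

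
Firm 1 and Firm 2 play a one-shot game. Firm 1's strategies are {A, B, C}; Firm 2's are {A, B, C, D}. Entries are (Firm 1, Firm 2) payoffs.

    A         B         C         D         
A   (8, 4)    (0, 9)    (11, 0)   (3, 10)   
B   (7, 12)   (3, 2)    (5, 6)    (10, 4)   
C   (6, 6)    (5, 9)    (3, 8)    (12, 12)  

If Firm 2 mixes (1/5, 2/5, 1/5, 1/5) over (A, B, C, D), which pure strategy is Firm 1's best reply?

Firm 1's best reply maximizes expected payoff against the mix.
A: (1/5)·8 + (2/5)·0 + (1/5)·11 + (1/5)·3 = 22/5
B: (1/5)·7 + (2/5)·3 + (1/5)·5 + (1/5)·10 = 28/5
C: (1/5)·6 + (2/5)·5 + (1/5)·3 + (1/5)·12 = 31/5
Highest expected payoff is 31/5, from C.

C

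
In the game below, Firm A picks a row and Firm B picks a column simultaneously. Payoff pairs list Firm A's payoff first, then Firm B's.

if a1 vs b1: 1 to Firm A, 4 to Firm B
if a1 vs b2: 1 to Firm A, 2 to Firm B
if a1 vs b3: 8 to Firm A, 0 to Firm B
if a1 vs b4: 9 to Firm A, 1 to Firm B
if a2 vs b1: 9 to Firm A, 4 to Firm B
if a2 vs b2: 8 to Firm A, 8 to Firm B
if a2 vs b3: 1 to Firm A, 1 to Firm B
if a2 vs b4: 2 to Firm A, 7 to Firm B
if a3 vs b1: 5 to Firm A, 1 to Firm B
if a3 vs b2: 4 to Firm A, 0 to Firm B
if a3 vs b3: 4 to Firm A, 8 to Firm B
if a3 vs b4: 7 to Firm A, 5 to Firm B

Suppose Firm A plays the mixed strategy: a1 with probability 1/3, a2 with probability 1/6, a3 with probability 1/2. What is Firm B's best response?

b3

Compute Firm B's expected payoff from each pure strategy against the given mix.
b1: (1/3)·4 + (1/6)·4 + (1/2)·1 = 5/2
b2: (1/3)·2 + (1/6)·8 + (1/2)·0 = 2
b3: (1/3)·0 + (1/6)·1 + (1/2)·8 = 25/6
b4: (1/3)·1 + (1/6)·7 + (1/2)·5 = 4
Highest expected payoff is 25/6, from b3.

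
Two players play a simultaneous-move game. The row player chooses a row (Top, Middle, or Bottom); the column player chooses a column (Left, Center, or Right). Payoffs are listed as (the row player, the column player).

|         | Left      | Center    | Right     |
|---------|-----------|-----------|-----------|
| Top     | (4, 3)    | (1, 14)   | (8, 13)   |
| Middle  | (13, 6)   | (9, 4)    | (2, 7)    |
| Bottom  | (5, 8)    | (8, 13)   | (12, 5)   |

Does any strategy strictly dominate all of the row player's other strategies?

None

Check whether one of the row player's strategies beats all alternatives regardless of what the opponent does.
Top is not dominant: against Left, Middle gives 13 > 4.
Middle is not dominant: against Right, Top gives 8 > 2.
Bottom is not dominant: against Left, Middle gives 13 > 5.
No single strategy is best against every opponent action.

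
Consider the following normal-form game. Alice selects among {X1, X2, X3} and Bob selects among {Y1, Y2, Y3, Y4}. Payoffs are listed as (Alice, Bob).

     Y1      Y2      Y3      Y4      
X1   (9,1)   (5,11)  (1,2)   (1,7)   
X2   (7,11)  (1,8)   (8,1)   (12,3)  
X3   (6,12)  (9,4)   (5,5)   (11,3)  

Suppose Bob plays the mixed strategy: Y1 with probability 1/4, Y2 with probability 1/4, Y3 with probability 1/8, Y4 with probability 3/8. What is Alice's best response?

Alice's best reply maximizes expected payoff against the mix.
X1: (1/4)·9 + (1/4)·5 + (1/8)·1 + (3/8)·1 = 4
X2: (1/4)·7 + (1/4)·1 + (1/8)·8 + (3/8)·12 = 15/2
X3: (1/4)·6 + (1/4)·9 + (1/8)·5 + (3/8)·11 = 17/2
Highest expected payoff is 17/2, from X3.

X3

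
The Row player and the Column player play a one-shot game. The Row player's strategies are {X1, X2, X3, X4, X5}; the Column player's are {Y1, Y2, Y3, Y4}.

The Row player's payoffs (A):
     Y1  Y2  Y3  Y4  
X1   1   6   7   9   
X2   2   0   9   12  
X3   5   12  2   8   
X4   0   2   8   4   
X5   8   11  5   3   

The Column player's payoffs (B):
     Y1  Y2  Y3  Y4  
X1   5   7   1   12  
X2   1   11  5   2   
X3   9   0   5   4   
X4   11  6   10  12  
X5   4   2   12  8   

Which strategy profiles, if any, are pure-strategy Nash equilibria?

Find each player's best response to every opponent strategy; NE are the intersections.
The Row player's best responses — vs Y1: X5 (payoff 8); vs Y2: X3 (payoff 12); vs Y3: X2 (payoff 9); vs Y4: X2 (payoff 12).
The Column player's best responses — vs X1: Y4 (payoff 12); vs X2: Y2 (payoff 11); vs X3: Y1 (payoff 9); vs X4: Y4 (payoff 12); vs X5: Y3 (payoff 12).
No cell has both players best-responding. For instance, the Row player's best reply to Y1 is X5, but against X5 the Column player prefers Y3 over Y1.

None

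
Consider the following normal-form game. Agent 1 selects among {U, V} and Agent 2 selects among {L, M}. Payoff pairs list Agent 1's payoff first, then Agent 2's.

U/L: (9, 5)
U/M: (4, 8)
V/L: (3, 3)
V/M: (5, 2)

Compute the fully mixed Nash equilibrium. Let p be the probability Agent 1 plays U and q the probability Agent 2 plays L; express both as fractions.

Each player's mixing probability is pinned down by making the *other* player indifferent.
Agent 2 indifferent between L and M: p·5 + (1−p)·3 = p·8 + (1−p)·2 ⟹ 3 + 2p = 2 + 6p ⟹ p = 1/4.
Agent 1 indifferent between U and V: q·9 + (1−q)·4 = q·3 + (1−q)·5 ⟹ 4 + 5q = 5 + (-2)q ⟹ q = 1/7.

p = 1/4, q = 1/7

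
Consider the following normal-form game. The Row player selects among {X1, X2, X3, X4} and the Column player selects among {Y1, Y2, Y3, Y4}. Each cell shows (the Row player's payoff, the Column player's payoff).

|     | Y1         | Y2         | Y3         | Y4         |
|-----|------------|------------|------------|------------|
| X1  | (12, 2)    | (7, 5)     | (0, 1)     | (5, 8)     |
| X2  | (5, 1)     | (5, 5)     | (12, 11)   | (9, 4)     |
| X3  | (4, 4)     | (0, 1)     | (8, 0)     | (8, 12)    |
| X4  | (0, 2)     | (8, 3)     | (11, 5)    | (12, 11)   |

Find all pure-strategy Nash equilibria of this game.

(X2, Y3) and (X4, Y4)

Check mutual best responses: a cell is a NE iff neither player can gain by unilaterally deviating.
The Row player's best responses — vs Y1: X1 (payoff 12); vs Y2: X4 (payoff 8); vs Y3: X2 (payoff 12); vs Y4: X4 (payoff 12).
The Column player's best responses — vs X1: Y4 (payoff 8); vs X2: Y3 (payoff 11); vs X3: Y4 (payoff 12); vs X4: Y4 (payoff 11).
Mutual best responses occur at (X2, Y3) and (X4, Y4); at each, neither player gains by switching.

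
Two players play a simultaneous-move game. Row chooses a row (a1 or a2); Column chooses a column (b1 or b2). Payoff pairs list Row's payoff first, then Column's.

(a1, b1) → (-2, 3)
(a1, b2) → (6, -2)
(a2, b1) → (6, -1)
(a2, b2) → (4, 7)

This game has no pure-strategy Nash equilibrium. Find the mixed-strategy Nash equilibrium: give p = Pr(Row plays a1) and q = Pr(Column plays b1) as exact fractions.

In a mixed NE each player is indifferent between their pure strategies, so the opponent's mix sets the indifference.
Column indifferent between b1 and b2: p·3 + (1−p)·(-1) = p·(-2) + (1−p)·7 ⟹ (-1) + 4p = 7 + (-9)p ⟹ p = 8/13.
Row indifferent between a1 and a2: q·(-2) + (1−q)·6 = q·6 + (1−q)·4 ⟹ 6 + (-8)q = 4 + 2q ⟹ q = 1/5.

p = 8/13, q = 1/5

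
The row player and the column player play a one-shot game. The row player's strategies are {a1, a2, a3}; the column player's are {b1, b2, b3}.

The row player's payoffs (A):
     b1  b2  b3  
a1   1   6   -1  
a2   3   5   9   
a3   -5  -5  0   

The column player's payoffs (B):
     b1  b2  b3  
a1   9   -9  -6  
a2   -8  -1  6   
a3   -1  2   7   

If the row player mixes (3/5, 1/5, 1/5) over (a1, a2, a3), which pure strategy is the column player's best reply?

Compute the column player's expected payoff from each pure strategy against the given mix.
b1: (3/5)·9 + (1/5)·(-8) + (1/5)·(-1) = 18/5
b2: (3/5)·(-9) + (1/5)·(-1) + (1/5)·2 = -26/5
b3: (3/5)·(-6) + (1/5)·6 + (1/5)·7 = -1
Highest expected payoff is 18/5, from b1.

b1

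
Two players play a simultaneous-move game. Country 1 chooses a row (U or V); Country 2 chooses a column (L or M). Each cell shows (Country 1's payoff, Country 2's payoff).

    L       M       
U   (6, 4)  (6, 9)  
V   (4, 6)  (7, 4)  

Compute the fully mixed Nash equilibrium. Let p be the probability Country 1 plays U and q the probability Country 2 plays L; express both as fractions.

Each player's mixing probability is pinned down by making the *other* player indifferent.
Country 2 indifferent between L and M: p·4 + (1−p)·6 = p·9 + (1−p)·4 ⟹ 6 + (-2)p = 4 + 5p ⟹ p = 2/7.
Country 1 indifferent between U and V: q·6 + (1−q)·6 = q·4 + (1−q)·7 ⟹ 6 + 0q = 7 + (-3)q ⟹ q = 1/3.

p = 2/7, q = 1/3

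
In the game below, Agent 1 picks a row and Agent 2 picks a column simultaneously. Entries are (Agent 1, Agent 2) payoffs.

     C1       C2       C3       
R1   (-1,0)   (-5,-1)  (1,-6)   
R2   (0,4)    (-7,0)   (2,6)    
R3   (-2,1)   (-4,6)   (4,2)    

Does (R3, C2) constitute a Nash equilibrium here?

Holding Agent 2 at C2: Agent 1 gets -4 from R3, versus -5 from R1, -7 from R2. No profitable deviation for Agent 1.
Holding Agent 1 at R3: Agent 2 gets 6 from C2, versus 1 from C1, 2 from C3. No profitable deviation for Agent 2 either.

Yes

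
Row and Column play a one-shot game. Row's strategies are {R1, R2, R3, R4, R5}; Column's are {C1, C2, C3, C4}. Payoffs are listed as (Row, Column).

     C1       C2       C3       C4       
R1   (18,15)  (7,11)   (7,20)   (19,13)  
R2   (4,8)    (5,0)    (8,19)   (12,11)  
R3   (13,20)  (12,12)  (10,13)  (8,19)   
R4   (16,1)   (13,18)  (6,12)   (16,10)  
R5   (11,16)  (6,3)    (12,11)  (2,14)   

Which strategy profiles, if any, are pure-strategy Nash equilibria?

(R4, C2)

Check mutual best responses: a cell is a NE iff neither player can gain by unilaterally deviating.
Row's best responses — vs C1: R1 (payoff 18); vs C2: R4 (payoff 13); vs C3: R5 (payoff 12); vs C4: R1 (payoff 19).
Column's best responses — vs R1: C3 (payoff 20); vs R2: C3 (payoff 19); vs R3: C1 (payoff 20); vs R4: C2 (payoff 18); vs R5: C1 (payoff 16).
The only mutual best response is (R4, C2); neither player gains by switching there.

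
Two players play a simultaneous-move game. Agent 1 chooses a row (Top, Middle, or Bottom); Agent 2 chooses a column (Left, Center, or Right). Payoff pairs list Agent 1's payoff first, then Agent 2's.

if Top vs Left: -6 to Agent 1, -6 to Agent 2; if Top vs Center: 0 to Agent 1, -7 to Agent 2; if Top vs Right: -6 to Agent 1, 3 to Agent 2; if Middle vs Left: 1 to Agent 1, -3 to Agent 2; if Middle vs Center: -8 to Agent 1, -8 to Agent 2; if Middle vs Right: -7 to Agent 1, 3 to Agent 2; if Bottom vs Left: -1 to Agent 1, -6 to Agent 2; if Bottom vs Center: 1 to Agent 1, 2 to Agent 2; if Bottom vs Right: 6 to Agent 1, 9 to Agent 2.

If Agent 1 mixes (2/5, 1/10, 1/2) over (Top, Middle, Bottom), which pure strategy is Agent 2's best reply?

Right

Agent 2's best reply maximizes expected payoff against the mix.
Left: (2/5)·(-6) + (1/10)·(-3) + (1/2)·(-6) = -57/10
Center: (2/5)·(-7) + (1/10)·(-8) + (1/2)·2 = -13/5
Right: (2/5)·3 + (1/10)·3 + (1/2)·9 = 6
Highest expected payoff is 6, from Right.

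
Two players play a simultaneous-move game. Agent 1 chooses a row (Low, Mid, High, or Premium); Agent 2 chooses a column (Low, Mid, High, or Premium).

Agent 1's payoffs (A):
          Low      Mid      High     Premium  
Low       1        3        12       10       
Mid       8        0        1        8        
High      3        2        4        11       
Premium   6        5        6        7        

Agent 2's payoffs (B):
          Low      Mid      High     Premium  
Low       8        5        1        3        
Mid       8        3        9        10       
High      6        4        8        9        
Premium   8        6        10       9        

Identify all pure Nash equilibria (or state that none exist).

(High, Premium)

Check mutual best responses: a cell is a NE iff neither player can gain by unilaterally deviating.
Agent 1's best responses — vs Low: Mid (payoff 8); vs Mid: Premium (payoff 5); vs High: Low (payoff 12); vs Premium: High (payoff 11).
Agent 2's best responses — vs Low: Low (payoff 8); vs Mid: Premium (payoff 10); vs High: Premium (payoff 9); vs Premium: High (payoff 10).
The only mutual best response is (High, Premium); neither player gains by switching there.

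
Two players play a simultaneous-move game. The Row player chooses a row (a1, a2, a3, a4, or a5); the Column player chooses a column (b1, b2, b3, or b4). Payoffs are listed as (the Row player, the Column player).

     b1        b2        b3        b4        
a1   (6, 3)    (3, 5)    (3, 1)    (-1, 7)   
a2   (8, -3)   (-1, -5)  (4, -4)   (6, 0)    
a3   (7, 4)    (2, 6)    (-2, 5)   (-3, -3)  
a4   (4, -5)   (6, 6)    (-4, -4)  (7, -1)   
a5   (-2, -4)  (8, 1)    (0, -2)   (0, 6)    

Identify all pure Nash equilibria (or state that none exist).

None

Find each player's best response to every opponent strategy; NE are the intersections.
The Row player's best responses — vs b1: a2 (payoff 8); vs b2: a5 (payoff 8); vs b3: a2 (payoff 4); vs b4: a4 (payoff 7).
The Column player's best responses — vs a1: b4 (payoff 7); vs a2: b4 (payoff 0); vs a3: b2 (payoff 6); vs a4: b2 (payoff 6); vs a5: b4 (payoff 6).
No cell has both players best-responding. For instance, the Row player's best reply to b2 is a5, but against a5 the Column player prefers b4 over b2.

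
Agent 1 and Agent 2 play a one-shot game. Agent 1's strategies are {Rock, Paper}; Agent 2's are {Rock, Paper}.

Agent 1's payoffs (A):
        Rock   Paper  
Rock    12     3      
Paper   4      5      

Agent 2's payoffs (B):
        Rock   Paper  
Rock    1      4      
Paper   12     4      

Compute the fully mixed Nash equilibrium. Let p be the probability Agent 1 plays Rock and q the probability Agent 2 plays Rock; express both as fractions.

Each player's mixing probability is pinned down by making the *other* player indifferent.
Agent 2 indifferent between Rock and Paper: p·1 + (1−p)·12 = p·4 + (1−p)·4 ⟹ 12 + (-11)p = 4 + 0p ⟹ p = 8/11.
Agent 1 indifferent between Rock and Paper: q·12 + (1−q)·3 = q·4 + (1−q)·5 ⟹ 3 + 9q = 5 + (-1)q ⟹ q = 1/5.

p = 8/11, q = 1/5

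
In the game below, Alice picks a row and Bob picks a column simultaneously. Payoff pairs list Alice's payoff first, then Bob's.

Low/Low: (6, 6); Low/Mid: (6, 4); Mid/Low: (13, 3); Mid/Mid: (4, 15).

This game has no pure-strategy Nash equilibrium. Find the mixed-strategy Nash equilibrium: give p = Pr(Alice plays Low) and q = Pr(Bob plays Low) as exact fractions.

p = 6/7, q = 2/9

Each player's mixing probability is pinned down by making the *other* player indifferent.
Bob indifferent between Low and Mid: p·6 + (1−p)·3 = p·4 + (1−p)·15 ⟹ 3 + 3p = 15 + (-11)p ⟹ p = 6/7.
Alice indifferent between Low and Mid: q·6 + (1−q)·6 = q·13 + (1−q)·4 ⟹ 6 + 0q = 4 + 9q ⟹ q = 2/9.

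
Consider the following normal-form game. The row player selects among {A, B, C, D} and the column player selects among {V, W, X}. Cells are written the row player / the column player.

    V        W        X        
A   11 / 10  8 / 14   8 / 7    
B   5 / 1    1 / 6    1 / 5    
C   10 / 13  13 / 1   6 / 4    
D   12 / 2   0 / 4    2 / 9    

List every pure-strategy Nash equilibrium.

Check mutual best responses: a cell is a NE iff neither player can gain by unilaterally deviating.
The row player's best responses — vs V: D (payoff 12); vs W: C (payoff 13); vs X: A (payoff 8).
The column player's best responses — vs A: W (payoff 14); vs B: W (payoff 6); vs C: V (payoff 13); vs D: X (payoff 9).
No cell has both players best-responding. For instance, the row player's best reply to W is C, but against C the column player prefers V over W.

No pure-strategy Nash equilibrium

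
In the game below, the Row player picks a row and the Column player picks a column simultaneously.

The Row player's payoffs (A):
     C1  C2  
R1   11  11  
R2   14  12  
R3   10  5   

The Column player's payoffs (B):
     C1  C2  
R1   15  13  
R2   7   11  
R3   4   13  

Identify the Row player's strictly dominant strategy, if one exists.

R2

Check whether one of the Row player's strategies beats all alternatives regardless of what the opponent does.
R2 strictly dominates: vs C1: 14 > each of {11, 10}; vs C2: 12 > each of {11, 5}.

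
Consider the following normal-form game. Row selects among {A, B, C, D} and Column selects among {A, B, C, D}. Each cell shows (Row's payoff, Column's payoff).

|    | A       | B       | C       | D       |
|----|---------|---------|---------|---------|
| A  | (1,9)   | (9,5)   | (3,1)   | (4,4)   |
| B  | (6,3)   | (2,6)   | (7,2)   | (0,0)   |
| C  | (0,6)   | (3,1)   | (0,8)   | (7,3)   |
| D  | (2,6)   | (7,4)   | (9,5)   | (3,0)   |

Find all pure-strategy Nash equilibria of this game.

None

Find each player's best response to every opponent strategy; NE are the intersections.
Row's best responses — vs A: B (payoff 6); vs B: A (payoff 9); vs C: D (payoff 9); vs D: C (payoff 7).
Column's best responses — vs A: A (payoff 9); vs B: B (payoff 6); vs C: C (payoff 8); vs D: A (payoff 6).
No cell has both players best-responding. For instance, Row's best reply to D is C, but against C Column prefers C over D.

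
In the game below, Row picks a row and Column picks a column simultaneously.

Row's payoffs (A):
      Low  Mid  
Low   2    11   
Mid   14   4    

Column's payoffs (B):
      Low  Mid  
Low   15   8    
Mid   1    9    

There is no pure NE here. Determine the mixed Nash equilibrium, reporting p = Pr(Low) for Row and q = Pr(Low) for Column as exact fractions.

p = 8/15, q = 7/19

Each player's mixing probability is pinned down by making the *other* player indifferent.
Column indifferent between Low and Mid: p·15 + (1−p)·1 = p·8 + (1−p)·9 ⟹ 1 + 14p = 9 + (-1)p ⟹ p = 8/15.
Row indifferent between Low and Mid: q·2 + (1−q)·11 = q·14 + (1−q)·4 ⟹ 11 + (-9)q = 4 + 10q ⟹ q = 7/19.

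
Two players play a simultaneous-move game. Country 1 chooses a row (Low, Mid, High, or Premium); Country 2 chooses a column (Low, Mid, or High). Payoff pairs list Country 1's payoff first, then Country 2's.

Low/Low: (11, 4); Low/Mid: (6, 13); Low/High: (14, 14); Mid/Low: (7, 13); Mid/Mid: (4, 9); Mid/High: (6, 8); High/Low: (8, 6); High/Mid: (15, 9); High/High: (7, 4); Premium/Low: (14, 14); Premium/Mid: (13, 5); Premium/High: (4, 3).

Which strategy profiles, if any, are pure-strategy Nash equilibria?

(Low, High), (High, Mid), and (Premium, Low)

Check mutual best responses: a cell is a NE iff neither player can gain by unilaterally deviating.
Country 1's best responses — vs Low: Premium (payoff 14); vs Mid: High (payoff 15); vs High: Low (payoff 14).
Country 2's best responses — vs Low: High (payoff 14); vs Mid: Low (payoff 13); vs High: Mid (payoff 9); vs Premium: Low (payoff 14).
Mutual best responses occur at (Low, High), (High, Mid), and (Premium, Low); at each, neither player gains by switching.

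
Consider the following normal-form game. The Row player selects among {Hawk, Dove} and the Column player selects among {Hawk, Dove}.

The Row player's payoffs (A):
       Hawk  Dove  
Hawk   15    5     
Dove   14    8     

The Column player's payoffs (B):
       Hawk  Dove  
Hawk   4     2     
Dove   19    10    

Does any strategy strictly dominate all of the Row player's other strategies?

None

Check whether one of the Row player's strategies beats all alternatives regardless of what the opponent does.
Hawk is not dominant: against Dove, Dove gives 8 > 5.
Dove is not dominant: against Hawk, Hawk gives 15 > 14.
No single strategy is best against every opponent action.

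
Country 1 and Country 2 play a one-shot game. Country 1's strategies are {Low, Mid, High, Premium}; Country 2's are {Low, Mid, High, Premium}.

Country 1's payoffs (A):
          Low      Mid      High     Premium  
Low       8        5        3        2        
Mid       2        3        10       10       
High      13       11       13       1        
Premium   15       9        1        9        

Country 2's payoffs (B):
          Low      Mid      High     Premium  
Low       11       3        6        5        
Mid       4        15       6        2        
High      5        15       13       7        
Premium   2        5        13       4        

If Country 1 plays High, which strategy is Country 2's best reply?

With Country 1 fixed at High, Country 2's payoffs are: Low → 5, Mid → 15, High → 13, Premium → 7.
The maximum is 15, achieved by Mid.

Mid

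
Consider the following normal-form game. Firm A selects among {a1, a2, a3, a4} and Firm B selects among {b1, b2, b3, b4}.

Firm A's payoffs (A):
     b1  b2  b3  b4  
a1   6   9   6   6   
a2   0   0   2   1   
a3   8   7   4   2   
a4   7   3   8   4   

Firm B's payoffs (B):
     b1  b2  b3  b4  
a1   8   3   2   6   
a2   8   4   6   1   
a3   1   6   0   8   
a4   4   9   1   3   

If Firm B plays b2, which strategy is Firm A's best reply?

a1

With Firm B fixed at b2, Firm A's payoffs are: a1 → 9, a2 → 0, a3 → 7, a4 → 3.
The maximum is 9, achieved by a1.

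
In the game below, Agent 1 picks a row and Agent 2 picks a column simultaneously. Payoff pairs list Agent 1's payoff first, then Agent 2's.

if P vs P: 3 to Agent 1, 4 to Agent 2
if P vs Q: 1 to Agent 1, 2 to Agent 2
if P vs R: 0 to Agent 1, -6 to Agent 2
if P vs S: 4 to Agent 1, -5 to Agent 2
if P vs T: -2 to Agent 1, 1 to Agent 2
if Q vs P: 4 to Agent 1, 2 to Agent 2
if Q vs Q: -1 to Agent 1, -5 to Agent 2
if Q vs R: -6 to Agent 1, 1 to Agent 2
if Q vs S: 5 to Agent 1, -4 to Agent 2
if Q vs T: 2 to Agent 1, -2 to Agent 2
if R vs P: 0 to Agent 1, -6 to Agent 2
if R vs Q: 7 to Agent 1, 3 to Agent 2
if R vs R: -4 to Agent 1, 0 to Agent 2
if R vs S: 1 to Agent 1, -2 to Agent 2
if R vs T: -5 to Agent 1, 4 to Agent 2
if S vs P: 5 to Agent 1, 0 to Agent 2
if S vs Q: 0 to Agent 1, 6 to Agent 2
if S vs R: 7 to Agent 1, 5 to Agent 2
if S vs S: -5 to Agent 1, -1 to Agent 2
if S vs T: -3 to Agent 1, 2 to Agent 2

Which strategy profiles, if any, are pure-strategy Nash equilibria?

Check mutual best responses: a cell is a NE iff neither player can gain by unilaterally deviating.
Agent 1's best responses — vs P: S (payoff 5); vs Q: R (payoff 7); vs R: S (payoff 7); vs S: Q (payoff 5); vs T: Q (payoff 2).
Agent 2's best responses — vs P: P (payoff 4); vs Q: P (payoff 2); vs R: T (payoff 4); vs S: Q (payoff 6).
No cell has both players best-responding. For instance, Agent 1's best reply to R is S, but against S Agent 2 prefers Q over R.

No pure-strategy Nash equilibrium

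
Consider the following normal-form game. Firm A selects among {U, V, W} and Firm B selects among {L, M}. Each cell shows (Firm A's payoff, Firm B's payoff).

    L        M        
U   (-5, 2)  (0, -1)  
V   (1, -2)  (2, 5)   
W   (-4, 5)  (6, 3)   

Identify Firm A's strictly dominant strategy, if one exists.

Check whether one of Firm A's strategies beats all alternatives regardless of what the opponent does.
U is not dominant: against L, V gives 1 > -5.
V is not dominant: against M, W gives 6 > 2.
W is not dominant: against L, V gives 1 > -4.
No single strategy is best against every opponent action.

No strictly dominant strategy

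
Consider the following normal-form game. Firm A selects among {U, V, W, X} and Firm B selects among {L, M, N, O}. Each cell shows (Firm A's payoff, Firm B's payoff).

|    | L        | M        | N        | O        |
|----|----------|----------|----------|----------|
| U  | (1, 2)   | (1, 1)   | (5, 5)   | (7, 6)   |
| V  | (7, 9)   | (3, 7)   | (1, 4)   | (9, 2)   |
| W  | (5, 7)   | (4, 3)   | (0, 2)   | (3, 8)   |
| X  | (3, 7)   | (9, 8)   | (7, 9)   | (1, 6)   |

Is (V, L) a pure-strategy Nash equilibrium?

Holding Firm B at L: Firm A gets 7 from V, versus 1 from U, 5 from W, 3 from X. No profitable deviation for Firm A.
Holding Firm A at V: Firm B gets 9 from L, versus 7 from M, 4 from N, 2 from O. No profitable deviation for Firm B either.

Yes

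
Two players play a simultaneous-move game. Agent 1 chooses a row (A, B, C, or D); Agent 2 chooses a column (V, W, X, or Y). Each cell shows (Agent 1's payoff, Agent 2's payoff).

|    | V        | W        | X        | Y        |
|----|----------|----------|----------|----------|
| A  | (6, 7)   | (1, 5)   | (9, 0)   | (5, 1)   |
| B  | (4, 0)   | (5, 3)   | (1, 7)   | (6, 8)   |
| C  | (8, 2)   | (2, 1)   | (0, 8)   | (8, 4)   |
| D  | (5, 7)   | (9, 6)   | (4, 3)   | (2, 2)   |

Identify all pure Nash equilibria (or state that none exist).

Check mutual best responses: a cell is a NE iff neither player can gain by unilaterally deviating.
Agent 1's best responses — vs V: C (payoff 8); vs W: D (payoff 9); vs X: A (payoff 9); vs Y: C (payoff 8).
Agent 2's best responses — vs A: V (payoff 7); vs B: Y (payoff 8); vs C: X (payoff 8); vs D: V (payoff 7).
No cell has both players best-responding. For instance, Agent 1's best reply to W is D, but against D Agent 2 prefers V over W.

None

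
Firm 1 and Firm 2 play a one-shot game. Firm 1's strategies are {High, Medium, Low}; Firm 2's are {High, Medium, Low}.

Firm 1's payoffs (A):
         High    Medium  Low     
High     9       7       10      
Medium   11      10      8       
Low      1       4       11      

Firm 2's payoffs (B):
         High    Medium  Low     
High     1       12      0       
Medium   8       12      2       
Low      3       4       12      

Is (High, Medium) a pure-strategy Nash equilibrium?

Holding Firm 2 at Medium: Firm 1 gets 7 from High but could get 10 by switching to Medium. Firm 1 has a profitable deviation.

No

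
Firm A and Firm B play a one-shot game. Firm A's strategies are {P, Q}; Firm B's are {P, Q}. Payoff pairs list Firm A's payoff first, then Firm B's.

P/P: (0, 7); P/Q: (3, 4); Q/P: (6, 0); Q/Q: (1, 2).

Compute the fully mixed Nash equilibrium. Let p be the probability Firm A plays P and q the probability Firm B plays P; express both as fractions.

p = 2/5, q = 1/4

Each player's mixing probability is pinned down by making the *other* player indifferent.
Firm B indifferent between P and Q: p·7 + (1−p)·0 = p·4 + (1−p)·2 ⟹ 0 + 7p = 2 + 2p ⟹ p = 2/5.
Firm A indifferent between P and Q: q·0 + (1−q)·3 = q·6 + (1−q)·1 ⟹ 3 + (-3)q = 1 + 5q ⟹ q = 1/4.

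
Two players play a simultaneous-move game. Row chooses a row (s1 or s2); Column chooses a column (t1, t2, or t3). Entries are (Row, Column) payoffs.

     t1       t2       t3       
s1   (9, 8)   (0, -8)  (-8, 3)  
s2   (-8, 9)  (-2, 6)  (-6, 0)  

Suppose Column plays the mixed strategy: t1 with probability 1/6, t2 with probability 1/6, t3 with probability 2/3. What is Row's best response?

Compute Row's expected payoff from each pure strategy against the given mix.
s1: (1/6)·9 + (1/6)·0 + (2/3)·(-8) = -23/6
s2: (1/6)·(-8) + (1/6)·(-2) + (2/3)·(-6) = -17/3
Highest expected payoff is -23/6, from s1.

s1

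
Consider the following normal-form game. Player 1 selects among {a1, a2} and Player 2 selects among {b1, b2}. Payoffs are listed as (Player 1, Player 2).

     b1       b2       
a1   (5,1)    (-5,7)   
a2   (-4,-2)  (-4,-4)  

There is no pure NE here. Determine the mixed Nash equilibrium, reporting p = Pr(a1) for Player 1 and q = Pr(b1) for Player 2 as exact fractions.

In a mixed NE each player is indifferent between their pure strategies, so the opponent's mix sets the indifference.
Player 2 indifferent between b1 and b2: p·1 + (1−p)·(-2) = p·7 + (1−p)·(-4) ⟹ (-2) + 3p = (-4) + 11p ⟹ p = 1/4.
Player 1 indifferent between a1 and a2: q·5 + (1−q)·(-5) = q·(-4) + (1−q)·(-4) ⟹ (-5) + 10q = (-4) + 0q ⟹ q = 1/10.

p = 1/4, q = 1/10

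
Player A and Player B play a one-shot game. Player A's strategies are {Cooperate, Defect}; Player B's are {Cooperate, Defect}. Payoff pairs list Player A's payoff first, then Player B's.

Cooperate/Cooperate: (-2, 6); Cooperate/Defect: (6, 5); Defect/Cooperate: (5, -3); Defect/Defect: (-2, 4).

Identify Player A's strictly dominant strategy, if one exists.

Check whether one of Player A's strategies beats all alternatives regardless of what the opponent does.
Cooperate is not dominant: against Cooperate, Defect gives 5 > -2.
Defect is not dominant: against Defect, Cooperate gives 6 > -2.
No single strategy is best against every opponent action.

No strictly dominant strategy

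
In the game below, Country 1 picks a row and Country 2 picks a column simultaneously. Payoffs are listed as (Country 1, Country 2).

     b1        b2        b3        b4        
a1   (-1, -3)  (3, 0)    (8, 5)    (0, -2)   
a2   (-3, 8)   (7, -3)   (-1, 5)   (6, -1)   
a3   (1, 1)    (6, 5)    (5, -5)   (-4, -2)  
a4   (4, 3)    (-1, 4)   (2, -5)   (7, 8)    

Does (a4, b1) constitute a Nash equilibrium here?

Holding Country 2 at b1: Country 1 gets 4 from a4, versus -1 from a1, -3 from a2, 1 from a3. No profitable deviation for Country 1.
Holding Country 1 at a4: Country 2 gets 3 from b1 but could get 8 by switching to b4. Country 2 has a profitable deviation.

No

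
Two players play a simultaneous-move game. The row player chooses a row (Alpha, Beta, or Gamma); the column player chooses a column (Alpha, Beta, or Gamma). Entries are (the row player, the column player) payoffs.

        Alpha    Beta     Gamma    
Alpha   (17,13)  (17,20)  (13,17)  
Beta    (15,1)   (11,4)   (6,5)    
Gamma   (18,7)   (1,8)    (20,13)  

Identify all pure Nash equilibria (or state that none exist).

Find each player's best response to every opponent strategy; NE are the intersections.
The row player's best responses — vs Alpha: Gamma (payoff 18); vs Beta: Alpha (payoff 17); vs Gamma: Gamma (payoff 20).
The column player's best responses — vs Alpha: Beta (payoff 20); vs Beta: Gamma (payoff 5); vs Gamma: Gamma (payoff 13).
Mutual best responses occur at (Alpha, Beta) and (Gamma, Gamma); at each, neither player gains by switching.

(Alpha, Beta) and (Gamma, Gamma)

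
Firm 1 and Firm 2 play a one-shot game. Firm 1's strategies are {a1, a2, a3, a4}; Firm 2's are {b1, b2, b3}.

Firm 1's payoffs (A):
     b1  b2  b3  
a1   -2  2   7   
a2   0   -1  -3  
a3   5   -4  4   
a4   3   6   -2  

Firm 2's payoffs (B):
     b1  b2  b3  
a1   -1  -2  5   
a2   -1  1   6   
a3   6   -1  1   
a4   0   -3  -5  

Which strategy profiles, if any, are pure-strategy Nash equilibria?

A profile is a Nash equilibrium when each player is best-responding to the other.
Firm 1's best responses — vs b1: a3 (payoff 5); vs b2: a4 (payoff 6); vs b3: a1 (payoff 7).
Firm 2's best responses — vs a1: b3 (payoff 5); vs a2: b3 (payoff 6); vs a3: b1 (payoff 6); vs a4: b1 (payoff 0).
Mutual best responses occur at (a1, b3) and (a3, b1); at each, neither player gains by switching.

(a1, b3) and (a3, b1)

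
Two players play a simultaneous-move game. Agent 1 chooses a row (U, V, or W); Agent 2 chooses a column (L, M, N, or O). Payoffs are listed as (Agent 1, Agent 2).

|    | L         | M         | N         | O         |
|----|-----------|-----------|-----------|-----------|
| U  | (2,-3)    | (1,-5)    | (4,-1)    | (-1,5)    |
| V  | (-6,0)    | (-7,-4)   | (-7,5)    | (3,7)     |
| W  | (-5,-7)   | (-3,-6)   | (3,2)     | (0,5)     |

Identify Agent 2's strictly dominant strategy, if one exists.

Check whether one of Agent 2's strategies beats all alternatives regardless of what the opponent does.
O strictly dominates: vs U: 5 > each of {-3, -5, -1}; vs V: 7 > each of {0, -4, 5}; vs W: 5 > each of {-7, -6, 2}.

O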